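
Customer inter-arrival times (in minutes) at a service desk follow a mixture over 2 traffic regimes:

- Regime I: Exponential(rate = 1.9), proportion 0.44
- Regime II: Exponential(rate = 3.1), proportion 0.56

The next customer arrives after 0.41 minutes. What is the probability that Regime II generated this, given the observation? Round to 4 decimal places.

By Bayes' theorem, P(k | x) = P(Z=k) f_k(x) / Σ_j P(Z=j) f_j(x).
Component likelihoods at x = 0.41 minutes:
  p_I = 1.9·e^(−1.9·0.41) = 1.9·e^(−0.7790) = 0.871843
  p_II = 3.1·e^(−3.1·0.41) = 3.1·e^(−1.2710) = 0.869708
Weight by the priors:
  P(Z=I)·p_I = 0.44 × 0.871843 = 0.383611
  P(Z=II)·p_II = 0.56 × 0.869708 = 0.487036
Evidence: 0.383611 + 0.487036 = 0.870647
P(Regime II | 0.41 minutes) ≈ 0.5594

0.5594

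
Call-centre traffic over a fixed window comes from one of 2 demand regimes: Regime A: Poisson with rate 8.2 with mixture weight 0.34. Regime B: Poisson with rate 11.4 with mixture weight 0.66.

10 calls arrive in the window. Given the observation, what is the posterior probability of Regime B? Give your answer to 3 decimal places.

0.681

The responsibility of component k is π_k f_k(x) divided by Σ_j π_j f_j(x).
Component likelihoods at x = 10 calls:
  p_A = 0.104031
  p_B = 0.114374
Weight by the priors:
  π_A·p_A = 0.34 × 0.104031 = 0.0353704
  π_B·p_B = 0.66 × 0.114374 = 0.075487
Normaliser: 0.0353704 + 0.075487 = 0.110857
P(Regime B | x) ≈ 0.681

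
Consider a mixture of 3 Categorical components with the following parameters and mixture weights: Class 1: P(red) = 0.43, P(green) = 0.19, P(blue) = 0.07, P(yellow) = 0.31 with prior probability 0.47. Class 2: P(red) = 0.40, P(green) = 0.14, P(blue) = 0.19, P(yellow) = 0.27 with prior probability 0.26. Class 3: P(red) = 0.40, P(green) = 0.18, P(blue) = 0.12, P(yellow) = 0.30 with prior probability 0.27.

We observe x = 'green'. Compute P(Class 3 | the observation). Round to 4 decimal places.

0.2788

By Bayes' theorem, P(k | x) = π_k f_k(x) / Σ_j π_j f_j(x).
Component likelihoods at x = 'green':
  f_1 = P(green | comp) = 0.19
  f_2 = P(green | comp) = 0.14
  f_3 = P(green | comp) = 0.18
Unnormalised posteriors:
  π_1·f_1 = 0.47 × 0.19 = 0.0893
  π_2·f_2 = 0.26 × 0.14 = 0.0364
  π_3·f_3 = 0.27 × 0.18 = 0.0486
Normaliser: 0.0893 + 0.0364 + 0.0486 = 0.1743
So the posterior for Class 3 is 0.0486 / 0.1743 ≈ 0.2788.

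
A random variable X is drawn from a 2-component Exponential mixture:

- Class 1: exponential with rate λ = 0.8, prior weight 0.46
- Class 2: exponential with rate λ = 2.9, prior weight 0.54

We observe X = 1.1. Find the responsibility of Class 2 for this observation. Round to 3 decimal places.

Posterior ∝ prior × likelihood, so P(k | x) ∝ w_k f_k(x); normalise over all components.
Evaluate each component's likelihood at the observed value:
  p_1 = 0.8·e^(−0.8·1.1) = 0.8·e^(−0.8800) = 0.331826
  p_2 = 2.9·e^(−2.9·1.1) = 2.9·e^(−3.1900) = 0.119398
Prior × likelihood for each component:
  w_1·p_1 = 0.46 × 0.331826 = 0.15264
  w_2·p_2 = 0.54 × 0.119398 = 0.0644751
Sum: 0.15264 + 0.0644751 = 0.217115
P(Class 2 | the observation) = 0.0644751 / 0.217115 ≈ 0.297

0.297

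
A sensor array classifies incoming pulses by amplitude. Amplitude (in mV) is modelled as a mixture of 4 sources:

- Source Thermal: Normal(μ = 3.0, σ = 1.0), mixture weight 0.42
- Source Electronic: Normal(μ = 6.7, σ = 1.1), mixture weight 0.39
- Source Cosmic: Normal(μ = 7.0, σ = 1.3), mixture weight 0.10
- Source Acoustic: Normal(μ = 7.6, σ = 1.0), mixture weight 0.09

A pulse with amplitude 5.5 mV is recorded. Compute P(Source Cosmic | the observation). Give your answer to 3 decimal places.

Posterior ∝ prior × likelihood, so P(k | x) ∝ π_k f_k(x); normalise over all components.
Component likelihoods at x = 5.5 mV:
  p_Thermal = 0.0175283
  p_Electronic = 0.20003
  p_Cosmic = 0.157712
  p_Acoustic = 0.0439836
Weight by the priors:
  π_Thermal·p_Thermal = 0.42 × 0.0175283 = 0.00736189
  π_Electronic·p_Electronic = 0.39 × 0.20003 = 0.0780115
  π_Cosmic·p_Cosmic = 0.10 × 0.157712 = 0.0157712
  π_Acoustic·p_Acoustic = 0.09 × 0.0439836 = 0.00395852
Sum: 0.00736189 + 0.0780115 + 0.0157712 + 0.00395852 = 0.105103
P(Source Cosmic | the observation) = 0.0157712 / 0.105103 ≈ 0.150

0.150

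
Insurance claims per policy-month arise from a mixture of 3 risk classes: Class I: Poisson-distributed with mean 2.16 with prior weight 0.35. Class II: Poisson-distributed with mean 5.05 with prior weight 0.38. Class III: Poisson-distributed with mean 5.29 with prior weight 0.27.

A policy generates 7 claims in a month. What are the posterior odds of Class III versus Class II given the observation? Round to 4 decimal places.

0.7736

The posterior odds equal the prior odds times the likelihood ratio: (w_i/w_j)·(f_i(x)/f_j(x)).
Poisson probabilities:
  f_I = e^(−2.16)·2.16^7/7! = 0.00501961
  f_II = e^(−5.05)·5.05^7/7! = 0.106518
  f_III = e^(−5.29)·5.29^7/7! = 0.115969
Posterior odds = (w_III·f_III) / (w_II·f_II) = (0.27·0.115969) / (0.38·0.106518) = 0.0313116 / 0.0404767 ≈ 0.7736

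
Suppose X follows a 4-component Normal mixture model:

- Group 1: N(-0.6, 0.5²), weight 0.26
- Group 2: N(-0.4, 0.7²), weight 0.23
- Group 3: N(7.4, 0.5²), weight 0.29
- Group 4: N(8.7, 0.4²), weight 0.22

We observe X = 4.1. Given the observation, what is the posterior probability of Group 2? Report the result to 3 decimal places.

0.634

Posterior ∝ prior × likelihood, so P(k | x) ∝ π_k f_k(x); normalise over all components.
Normal densities:
  p_1 = (1/(0.5·√(2π)))·exp(−(4.1−-0.6)²/(2·0.5²)) = 0.797885·exp(-44.18000) = 5.18573e-20
  p_2 = (1/(0.7·√(2π)))·exp(−(4.1−-0.4)²/(2·0.7²)) = 0.569918·exp(-20.66327) = 6.0516e-10
  p_3 = (1/(0.5·√(2π)))·exp(−(4.1−7.4)²/(2·0.5²)) = 0.797885·exp(-21.78000) = 2.77336e-10
  p_4 = (1/(0.4·√(2π)))·exp(−(4.1−8.7)²/(2·0.4²)) = 0.997356·exp(-66.12500) = 1.91041e-29
Prior × likelihood for each component:
  π_1·p_1 = 0.26 × 5.18573e-20 = 1.34829e-20
  π_2·p_2 = 0.23 × 6.0516e-10 = 1.39187e-10
  π_3·p_3 = 0.29 × 2.77336e-10 = 8.04274e-11
  π_4·p_4 = 0.22 × 1.91041e-29 = 4.20291e-30
Marginal: 1.34829e-20 + 1.39187e-10 + 8.04274e-11 + 4.20291e-30 = 2.19614e-10
Responsibility of Group 2: 1.39187e-10 / 2.19614e-10 ≈ 0.634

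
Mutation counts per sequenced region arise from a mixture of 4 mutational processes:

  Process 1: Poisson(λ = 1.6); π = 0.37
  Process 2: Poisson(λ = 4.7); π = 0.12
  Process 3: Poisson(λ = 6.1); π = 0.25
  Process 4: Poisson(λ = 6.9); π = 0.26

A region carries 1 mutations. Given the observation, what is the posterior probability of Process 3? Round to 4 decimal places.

0.0263

P(component k | x) = w_k·f_k(x) / marginal(x), where marginal(x) = Σ_j w_j·f_j(x).
Evaluate each component's likelihood at the observed value:
  f_1 = 0.323034
  f_2 = 0.0427478
  f_3 = 0.0136815
  f_4 = 0.00695372
Weight by the priors:
  w_1·f_1 = 0.37 × 0.323034 = 0.119523
  w_2·f_2 = 0.12 × 0.0427478 = 0.00512974
  w_3·f_3 = 0.25 × 0.0136815 = 0.00342037
  w_4·f_4 = 0.26 × 0.00695372 = 0.00180797
Marginal: 0.119523 + 0.00512974 + 0.00342037 + 0.00180797 = 0.129881
P(Process 3 | data) ≈ 0.0263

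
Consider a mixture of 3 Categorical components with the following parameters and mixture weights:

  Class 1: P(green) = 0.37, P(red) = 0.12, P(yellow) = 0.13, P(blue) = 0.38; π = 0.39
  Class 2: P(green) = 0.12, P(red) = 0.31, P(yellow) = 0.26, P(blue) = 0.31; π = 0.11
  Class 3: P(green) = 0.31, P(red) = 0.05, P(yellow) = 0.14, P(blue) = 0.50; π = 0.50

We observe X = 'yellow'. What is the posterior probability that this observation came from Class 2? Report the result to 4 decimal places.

P(component k | x) = π_k·f_k(x) / marginal(x), where marginal(x) = Σ_j π_j·f_j(x).
Evaluate each component's likelihood at the observed value:
  L_1 = P(yellow | comp) = 0.13
  L_2 = P(yellow | comp) = 0.26
  L_3 = P(yellow | comp) = 0.14
Multiply by the mixture weights:
  π_1·L_1 = 0.39 × 0.13 = 0.0507
  π_2·L_2 = 0.11 × 0.26 = 0.0286
  π_3·L_3 = 0.50 × 0.14 = 0.07
Denominator: 0.0507 + 0.0286 + 0.07 = 0.1493
P(Class 2 | the observation) = 0.0286 / 0.1493 ≈ 0.1916

0.1916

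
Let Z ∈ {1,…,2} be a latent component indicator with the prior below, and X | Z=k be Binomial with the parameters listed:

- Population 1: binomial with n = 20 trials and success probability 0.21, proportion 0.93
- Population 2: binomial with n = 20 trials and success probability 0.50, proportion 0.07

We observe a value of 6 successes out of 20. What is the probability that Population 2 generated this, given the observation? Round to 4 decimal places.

Apply Bayes' rule: the posterior for each component is proportional to its prior times its likelihood at x.
Binomial probabilities:
  f_1 = C(20,6)·0.21^6·0.79^14 = 38760·8.57661e-05·0.036879 = 0.122597
  f_2 = C(20,6)·0.50^6·0.50^14 = 38760·0.015625·6.10352e-05 = 0.0369644
Multiply by the mixture weights:
  π_1·f_1 = 0.93 × 0.122597 = 0.114015
  π_2·f_2 = 0.07 × 0.0369644 = 0.00258751
Normaliser: 0.114015 + 0.00258751 = 0.116602
P(Population 2 | the observation) = 0.00258751 / 0.116602 ≈ 0.0222

0.0222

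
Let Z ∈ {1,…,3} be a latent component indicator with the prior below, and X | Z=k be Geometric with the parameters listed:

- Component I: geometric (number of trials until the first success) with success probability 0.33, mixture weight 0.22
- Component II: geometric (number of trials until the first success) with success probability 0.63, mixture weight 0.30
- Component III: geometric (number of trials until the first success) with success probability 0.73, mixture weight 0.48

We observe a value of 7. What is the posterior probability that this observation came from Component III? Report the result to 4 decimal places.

By Bayes' theorem, P(k | x) = w_k f_k(x) / Σ_j w_j f_j(x).
Component likelihoods at x = 7:
  f_I = 0.0298513
  f_II = 0.00161641
  f_III = 0.000282817
Weight by the priors:
  w_I·f_I = 0.22 × 0.0298513 = 0.00656728
  w_II·f_II = 0.30 × 0.00161641 = 0.000484922
  w_III·f_III = 0.48 × 0.000282817 = 0.000135752
Denominator: 0.00656728 + 0.000484922 + 0.000135752 = 0.00718795
So the posterior for Component III is 0.000135752 / 0.00718795 ≈ 0.0189.

0.0189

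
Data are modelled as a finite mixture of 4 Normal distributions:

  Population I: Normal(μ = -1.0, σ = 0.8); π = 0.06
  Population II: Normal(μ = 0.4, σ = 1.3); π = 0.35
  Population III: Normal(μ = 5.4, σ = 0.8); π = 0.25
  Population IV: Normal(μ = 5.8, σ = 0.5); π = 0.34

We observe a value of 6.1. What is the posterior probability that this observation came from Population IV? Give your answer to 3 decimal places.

0.727

By Bayes' theorem, P(k | x) = w_k f_k(x) / Σ_j w_j f_j(x).
Evaluate each component's likelihood at the observed value:
  f_I = 3.92719e-18
  f_II = 2.05278e-05
  f_III = 0.340069
  f_IV = 0.666449
Multiply by the mixture weights:
  w_I·f_I = 0.06 × 3.92719e-18 = 2.35631e-19
  w_II·f_II = 0.35 × 2.05278e-05 = 7.18474e-06
  w_III·f_III = 0.25 × 0.340069 = 0.0850172
  w_IV·f_IV = 0.34 × 0.666449 = 0.226593
Denominator: 2.35631e-19 + 7.18474e-06 + 0.0850172 + 0.226593 = 0.311617
So the posterior for Population IV is 0.226593 / 0.311617 ≈ 0.727.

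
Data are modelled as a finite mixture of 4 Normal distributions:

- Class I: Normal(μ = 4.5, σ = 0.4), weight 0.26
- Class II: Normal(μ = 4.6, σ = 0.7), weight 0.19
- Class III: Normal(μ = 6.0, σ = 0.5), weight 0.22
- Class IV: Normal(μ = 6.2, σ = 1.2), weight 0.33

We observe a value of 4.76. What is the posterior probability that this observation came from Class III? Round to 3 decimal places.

Posterior ∝ prior × likelihood, so P(k | x) ∝ π_k f_k(x); normalise over all components.
Component likelihoods at x = 4.76:
  L_I = (1/(0.4·√(2π)))·exp(−(4.76−4.5)²/(2·0.4²)) = 0.997356·exp(-0.21125) = 0.807431
  L_II = (1/(0.7·√(2π)))·exp(−(4.76−4.6)²/(2·0.7²)) = 0.569918·exp(-0.02612) = 0.555223
  L_III = (1/(0.5·√(2π)))·exp(−(4.76−6.0)²/(2·0.5²)) = 0.797885·exp(-3.07520) = 0.0368466
  L_IV = (1/(1.2·√(2π)))·exp(−(4.76−6.2)²/(2·1.2²)) = 0.332452·exp(-0.72000) = 0.161822
Unnormalised posteriors:
  π_I·L_I = 0.26 × 0.807431 = 0.209932
  π_II·L_II = 0.19 × 0.555223 = 0.105492
  π_III·L_III = 0.22 × 0.0368466 = 0.00810626
  π_IV·L_IV = 0.33 × 0.161822 = 0.0534012
Evidence: 0.209932 + 0.105492 + 0.00810626 + 0.0534012 = 0.376932
So the posterior for Class III is 0.00810626 / 0.376932 ≈ 0.022.

0.022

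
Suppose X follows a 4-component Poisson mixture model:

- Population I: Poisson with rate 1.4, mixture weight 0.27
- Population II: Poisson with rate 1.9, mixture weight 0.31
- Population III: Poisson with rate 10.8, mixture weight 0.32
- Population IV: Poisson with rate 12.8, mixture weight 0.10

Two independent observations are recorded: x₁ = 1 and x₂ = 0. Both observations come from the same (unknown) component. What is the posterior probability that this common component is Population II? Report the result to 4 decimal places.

0.3644

By Bayes' theorem, P(k | x) = P(Z=k) f_k(x) / Σ_j P(Z=j) f_j(x).
Since both observations come from the same component, the likelihood for component k is f_k(x₁)·f_k(x₂).
  p_I = [e^(−1.4)·1.4^1/1! = 0.345236] × [0.246597] = 0.0851341
  p_II = [e^(−1.9)·1.9^1/1! = 0.28418] × [0.149569] = 0.0425045
  p_III = [e^(−10.8)·10.8^1/1! = 0.000220315] × [2.03995e-05] = 4.49431e-09
  p_IV = [e^(−12.8)·12.8^1/1! = 3.53379e-05] × [2.76077e-06] = 9.75599e-11
Weight by the priors:
  P(Z=I)·p_I = 0.27 × 0.0851341 = 0.0229862
  P(Z=II)·p_II = 0.31 × 0.0425045 = 0.0131764
  P(Z=III)·p_III = 0.32 × 4.49431e-09 = 1.43818e-09
  P(Z=IV)·p_IV = 0.10 × 9.75599e-11 = 9.75599e-12
Marginal: 0.0229862 + 0.0131764 + 1.43818e-09 + 9.75599e-12 = 0.0361626
Responsibility of Population II: 0.0131764 / 0.0361626 ≈ 0.3644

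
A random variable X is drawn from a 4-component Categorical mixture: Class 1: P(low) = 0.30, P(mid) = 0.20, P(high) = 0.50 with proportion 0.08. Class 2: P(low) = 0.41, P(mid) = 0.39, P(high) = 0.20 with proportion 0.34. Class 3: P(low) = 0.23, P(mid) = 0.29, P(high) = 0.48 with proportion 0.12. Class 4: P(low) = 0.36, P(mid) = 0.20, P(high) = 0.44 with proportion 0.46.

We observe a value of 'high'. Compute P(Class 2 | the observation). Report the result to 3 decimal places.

By Bayes' theorem, P(k | x) = π_k f_k(x) / Σ_j π_j f_j(x).
Component likelihoods at x = 'high':
  p_1 = 0.5
  p_2 = 0.2
  p_3 = 0.48
  p_4 = 0.44
Prior × likelihood for each component:
  π_1·p_1 = 0.08 × 0.5 = 0.04
  π_2·p_2 = 0.34 × 0.2 = 0.068
  π_3·p_3 = 0.12 × 0.48 = 0.0576
  π_4·p_4 = 0.46 × 0.44 = 0.2024
Normaliser: 0.04 + 0.068 + 0.0576 + 0.2024 = 0.368
Responsibility of Class 2: 0.068 / 0.368 ≈ 0.185

0.185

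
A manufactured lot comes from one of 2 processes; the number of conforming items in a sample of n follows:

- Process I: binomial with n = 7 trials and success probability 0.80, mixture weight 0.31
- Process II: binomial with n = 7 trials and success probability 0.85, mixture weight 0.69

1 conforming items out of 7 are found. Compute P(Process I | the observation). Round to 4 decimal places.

0.7038

P(component k | x) = w_k·f_k(x) / marginal(x), where marginal(x) = Σ_j w_j·f_j(x).
Component likelihoods at x = 1 conforming items out of 7:
  f_I = 0.0003584
  f_II = 6.77742e-05
Multiply by the mixture weights:
  w_I·f_I = 0.31 × 0.0003584 = 0.000111104
  w_II·f_II = 0.69 × 6.77742e-05 = 4.67642e-05
Normaliser: 0.000111104 + 4.67642e-05 = 0.000157868
Responsibility of Process I: 0.000111104 / 0.000157868 ≈ 0.7038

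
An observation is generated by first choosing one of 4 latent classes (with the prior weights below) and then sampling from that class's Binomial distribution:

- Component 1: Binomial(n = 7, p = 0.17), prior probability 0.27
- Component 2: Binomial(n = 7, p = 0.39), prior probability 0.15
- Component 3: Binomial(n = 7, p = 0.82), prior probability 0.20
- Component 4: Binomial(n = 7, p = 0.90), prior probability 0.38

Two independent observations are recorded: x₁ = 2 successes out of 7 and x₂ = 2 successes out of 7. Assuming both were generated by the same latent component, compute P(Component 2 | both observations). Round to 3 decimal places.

0.414

By Bayes' theorem, P(k | x) = π_k f_k(x) / Σ_j π_j f_j(x).
Since both observations come from the same component, the likelihood for component k is f_k(x₁)·f_k(x₂).
  p_1 = [0.23906] × [0.23906] = 0.0571499
  p_2 = [0.269773] × [0.269773] = 0.0727772
  p_3 = [0.00266815] × [0.00266815] = 7.119e-06
  p_4 = [0.0001701] × [0.0001701] = 2.8934e-08
Weight by the priors:
  π_1·p_1 = 0.27 × 0.0571499 = 0.0154305
  π_2·p_2 = 0.15 × 0.0727772 = 0.0109166
  π_3·p_3 = 0.20 × 7.119e-06 = 1.4238e-06
  π_4·p_4 = 0.38 × 2.8934e-08 = 1.09949e-08
Evidence: 0.0154305 + 0.0109166 + 1.4238e-06 + 1.09949e-08 = 0.0263485
P(Component 2 | x) = 0.0109166 / 0.0263485 ≈ 0.414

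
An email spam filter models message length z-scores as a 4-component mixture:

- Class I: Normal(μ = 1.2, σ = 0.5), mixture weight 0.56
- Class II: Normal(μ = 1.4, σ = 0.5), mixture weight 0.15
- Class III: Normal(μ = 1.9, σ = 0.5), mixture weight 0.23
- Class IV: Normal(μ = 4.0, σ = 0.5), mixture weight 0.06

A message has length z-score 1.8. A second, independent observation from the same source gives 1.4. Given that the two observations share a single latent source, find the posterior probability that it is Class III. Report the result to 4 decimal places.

P(component k | x) = w_k·f_k(x) / marginal(x), where marginal(x) = Σ_j w_j·f_j(x).
Since both observations come from the same component, the likelihood for component k is f_k(x₁)·f_k(x₂).
  L_I = [0.388372] × [0.73654] = 0.286052
  L_II = [0.579383] × [0.797885] = 0.462281
  L_III = [0.782085] × [0.483941] = 0.378484
  L_IV = [4.98849e-05] × [1.07221e-06] = 5.3487e-11
Weight by the priors:
  w_I·L_I = 0.56 × 0.286052 = 0.160189
  w_II·L_II = 0.15 × 0.462281 = 0.0693421
  w_III·L_III = 0.23 × 0.378484 = 0.0870512
  w_IV·L_IV = 0.06 × 5.3487e-11 = 3.20922e-12
Denominator: 0.160189 + 0.0693421 + 0.0870512 + 3.20922e-12 = 0.316582
P(Class III | data) = 0.0870512 / 0.316582 ≈ 0.2750

0.2750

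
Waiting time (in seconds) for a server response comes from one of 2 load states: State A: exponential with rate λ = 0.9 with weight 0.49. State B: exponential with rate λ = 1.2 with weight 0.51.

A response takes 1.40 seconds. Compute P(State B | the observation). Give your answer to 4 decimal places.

By Bayes' theorem, P(k | x) = P(Z=k) f_k(x) / Σ_j P(Z=j) f_j(x).
Component likelihoods at x = 1.40 seconds:
  p_A = 0.9·e^(−0.9·1.40) = 0.9·e^(−1.2600) = 0.255289
  p_B = 1.2·e^(−1.2·1.40) = 1.2·e^(−1.6800) = 0.223649
Prior × likelihood for each component:
  P(Z=A)·p_A = 0.49 × 0.255289 = 0.125091
  P(Z=B)·p_B = 0.51 × 0.223649 = 0.114061
Denominator: 0.125091 + 0.114061 = 0.239152
P(State B | x) = 0.114061 / 0.239152 ≈ 0.4769

0.4769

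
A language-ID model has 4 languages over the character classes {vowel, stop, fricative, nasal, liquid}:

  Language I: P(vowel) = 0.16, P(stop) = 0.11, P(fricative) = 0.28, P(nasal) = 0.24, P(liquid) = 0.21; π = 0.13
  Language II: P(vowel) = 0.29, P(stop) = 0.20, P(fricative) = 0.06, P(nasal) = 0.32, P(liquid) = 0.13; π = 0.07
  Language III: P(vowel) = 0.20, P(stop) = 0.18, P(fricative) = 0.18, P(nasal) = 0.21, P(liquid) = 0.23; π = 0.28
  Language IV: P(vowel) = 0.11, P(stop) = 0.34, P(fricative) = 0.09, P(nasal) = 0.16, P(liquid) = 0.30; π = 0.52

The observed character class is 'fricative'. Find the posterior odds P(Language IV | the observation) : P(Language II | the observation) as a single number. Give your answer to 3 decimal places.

The posterior odds equal the prior odds times the likelihood ratio: (P(Z=i)/P(Z=j))·(f_i(x)/f_j(x)).
Evaluate each component's likelihood at the observed value:
  p_I = 0.28
  p_II = 0.06
  p_III = 0.18
  p_IV = 0.09
Odds = (0.52/0.07) × (0.09/0.06) = 7.42857 × 1.5 ≈ 11.143

11.143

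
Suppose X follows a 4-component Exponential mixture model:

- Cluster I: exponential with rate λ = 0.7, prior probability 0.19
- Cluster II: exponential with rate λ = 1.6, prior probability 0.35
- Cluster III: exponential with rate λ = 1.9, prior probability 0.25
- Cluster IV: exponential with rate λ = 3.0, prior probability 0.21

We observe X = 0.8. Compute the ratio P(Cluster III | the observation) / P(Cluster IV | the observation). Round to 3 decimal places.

Only the two components matter; the odds are (P(Z=i) f_i(x)) / (P(Z=j) f_j(x)).
Evaluate each component's likelihood at the observed value:
  f_I = 0.7·e^(−0.7·0.8) = 0.7·e^(−0.5600) = 0.399846
  f_II = 1.6·e^(−1.6·0.8) = 1.6·e^(−1.2800) = 0.44486
  f_III = 1.9·e^(−1.9·0.8) = 1.9·e^(−1.5200) = 0.415553
  f_IV = 3.0·e^(−3.0·0.8) = 3.0·e^(−2.4000) = 0.272154
Posterior odds = (P(Z=III)·f_III) / (P(Z=IV)·f_IV) = (0.25·0.415553) / (0.21·0.272154) = 0.103888 / 0.0571523 ≈ 1.818

1.818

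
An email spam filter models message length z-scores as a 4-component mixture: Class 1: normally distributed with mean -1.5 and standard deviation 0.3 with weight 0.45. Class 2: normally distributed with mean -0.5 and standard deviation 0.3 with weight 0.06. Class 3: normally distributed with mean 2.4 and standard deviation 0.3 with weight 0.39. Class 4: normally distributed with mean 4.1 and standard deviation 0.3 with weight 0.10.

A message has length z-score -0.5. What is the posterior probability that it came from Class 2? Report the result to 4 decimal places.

The responsibility of component k is π_k f_k(x) divided by Σ_j π_j f_j(x).
Evaluate each component's likelihood at the observed value:
  f_1 = (1/(0.3·√(2π)))·exp(−(-0.5−-1.5)²/(2·0.3²)) = 1.329808·exp(-5.55556) = 0.00514093
  f_2 = (1/(0.3·√(2π)))·exp(−(-0.5−-0.5)²/(2·0.3²)) = 1.329808·exp(-0.00000) = 1.32981
  f_3 = (1/(0.3·√(2π)))·exp(−(-0.5−2.4)²/(2·0.3²)) = 1.329808·exp(-46.72222) = 6.8012e-21
  f_4 = (1/(0.3·√(2π)))·exp(−(-0.5−4.1)²/(2·0.3²)) = 1.329808·exp(-117.55556) = 1.17506e-51
Unnormalised posteriors:
  π_1·f_1 = 0.45 × 0.00514093 = 0.00231342
  π_2·f_2 = 0.06 × 1.32981 = 0.0797885
  π_3·f_3 = 0.39 × 6.8012e-21 = 2.65247e-21
  π_4·f_4 = 0.10 × 1.17506e-51 = 1.17506e-52
Evidence: 0.00231342 + 0.0797885 + 2.65247e-21 + 1.17506e-52 = 0.0821019
Responsibility of Class 2: 0.0797885 / 0.0821019 ≈ 0.9718

0.9718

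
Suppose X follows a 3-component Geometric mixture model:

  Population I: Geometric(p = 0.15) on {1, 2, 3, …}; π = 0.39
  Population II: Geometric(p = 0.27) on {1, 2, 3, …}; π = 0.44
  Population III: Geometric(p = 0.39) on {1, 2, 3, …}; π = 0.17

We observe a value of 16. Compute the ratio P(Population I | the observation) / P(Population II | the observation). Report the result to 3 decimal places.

4.828

The posterior odds equal the prior odds times the likelihood ratio: (π_i/π_j)·(f_i(x)/f_j(x)).
Component likelihoods at x = 16:
  f_I = 0.15·(1−0.15)^15 = 0.15·0.0873542 = 0.0131031
  f_II = 0.27·(1−0.27)^15 = 0.27·0.00890929 = 0.00240551
  f_III = 0.39·(1−0.39)^15 = 0.39·0.000602487 = 0.00023497
Posterior odds = (π_I·f_I) / (π_II·f_II) = (0.39·0.0131031) / (0.44·0.00240551) = 0.00511022 / 0.00105842 ≈ 4.828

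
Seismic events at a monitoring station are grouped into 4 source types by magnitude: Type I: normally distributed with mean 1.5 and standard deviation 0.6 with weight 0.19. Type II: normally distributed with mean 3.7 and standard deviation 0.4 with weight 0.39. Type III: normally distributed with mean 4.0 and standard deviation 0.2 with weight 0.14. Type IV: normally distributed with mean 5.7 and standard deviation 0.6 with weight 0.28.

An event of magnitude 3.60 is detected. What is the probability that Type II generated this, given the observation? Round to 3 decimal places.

Posterior ∝ prior × likelihood, so P(k | x) ∝ w_k f_k(x); normalise over all components.
Normal densities:
  L_I = 0.00145447
  L_II = 0.96667
  L_III = 0.269955
  L_IV = 0.00145447
Unnormalised posteriors:
  w_I·L_I = 0.19 × 0.00145447 = 0.00027635
  w_II·L_II = 0.39 × 0.96667 = 0.377001
  w_III·L_III = 0.14 × 0.269955 = 0.0377937
  w_IV·L_IV = 0.28 × 0.00145447 = 0.000407252
Evidence: 0.00027635 + 0.377001 + 0.0377937 + 0.000407252 = 0.415479
Responsibility of Type II: 0.377001 / 0.415479 ≈ 0.907

0.907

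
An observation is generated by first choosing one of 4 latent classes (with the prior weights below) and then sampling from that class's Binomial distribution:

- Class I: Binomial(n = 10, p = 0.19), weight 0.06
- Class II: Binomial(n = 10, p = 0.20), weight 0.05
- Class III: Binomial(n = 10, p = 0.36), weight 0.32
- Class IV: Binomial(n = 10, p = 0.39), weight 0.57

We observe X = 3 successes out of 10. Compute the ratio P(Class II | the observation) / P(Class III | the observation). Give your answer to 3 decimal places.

The posterior odds equal the prior odds times the likelihood ratio: (π_i/π_j)·(f_i(x)/f_j(x)).
Binomial probabilities:
  f_I = C(10,3)·0.19^3·0.81^7 = 120·0.006859·0.228768 = 0.188294
  f_II = C(10,3)·0.20^3·0.80^7 = 120·0.008·0.209715 = 0.201327
  f_III = C(10,3)·0.36^3·0.64^7 = 120·0.046656·0.0439805 = 0.246234
  f_IV = C(10,3)·0.39^3·0.61^7 = 120·0.059319·0.0314274 = 0.223709
Posterior odds = (π_II·f_II) / (π_III·f_III) = (0.05·0.201327) / (0.32·0.246234) = 0.0100663 / 0.078795 ≈ 0.128

0.128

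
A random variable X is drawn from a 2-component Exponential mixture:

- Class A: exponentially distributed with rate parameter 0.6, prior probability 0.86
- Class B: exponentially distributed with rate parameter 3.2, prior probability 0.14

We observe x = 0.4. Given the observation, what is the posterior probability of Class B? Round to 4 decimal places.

0.2348

By Bayes' theorem, P(k | x) = P(Z=k) f_k(x) / Σ_j P(Z=j) f_j(x).
Evaluate each component's likelihood at the observed value:
  p_A = 0.6·e^(−0.6·0.4) = 0.6·e^(−0.2400) = 0.471977
  p_B = 3.2·e^(−3.2·0.4) = 3.2·e^(−1.2800) = 0.889719
Multiply by the mixture weights:
  P(Z=A)·p_A = 0.86 × 0.471977 = 0.4059
  P(Z=B)·p_B = 0.14 × 0.889719 = 0.124561
Sum: 0.4059 + 0.124561 = 0.530461
P(Class B | data) ≈ 0.2348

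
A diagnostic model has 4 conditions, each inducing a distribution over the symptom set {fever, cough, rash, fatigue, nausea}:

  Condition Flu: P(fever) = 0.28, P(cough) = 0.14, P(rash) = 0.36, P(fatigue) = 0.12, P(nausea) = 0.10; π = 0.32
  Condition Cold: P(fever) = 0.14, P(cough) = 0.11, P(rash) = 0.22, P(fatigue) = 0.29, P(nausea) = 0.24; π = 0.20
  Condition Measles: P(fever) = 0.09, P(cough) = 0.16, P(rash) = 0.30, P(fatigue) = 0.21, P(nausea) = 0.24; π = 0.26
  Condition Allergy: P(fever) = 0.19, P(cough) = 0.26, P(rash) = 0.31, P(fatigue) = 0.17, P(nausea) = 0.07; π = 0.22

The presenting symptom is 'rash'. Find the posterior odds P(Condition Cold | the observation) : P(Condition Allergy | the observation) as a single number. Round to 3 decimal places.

Only the two components matter; the odds are (π_i f_i(x)) / (π_j f_j(x)).
Evaluate each component's likelihood at the observed value:
  f_Flu = P(rash | comp) = 0.36
  f_Cold = P(rash | comp) = 0.22
  f_Measles = P(rash | comp) = 0.30
  f_Allergy = P(rash | comp) = 0.31
0.044 / 0.0682 ≈ 0.645

0.645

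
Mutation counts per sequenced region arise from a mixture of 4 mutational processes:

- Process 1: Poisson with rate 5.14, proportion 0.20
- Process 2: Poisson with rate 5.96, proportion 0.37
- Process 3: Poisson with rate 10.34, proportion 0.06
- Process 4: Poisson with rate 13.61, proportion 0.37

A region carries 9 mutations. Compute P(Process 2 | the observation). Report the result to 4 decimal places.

By Bayes' theorem, P(k | x) = π_k f_k(x) / Σ_j π_j f_j(x).
Evaluate each component's likelihood at the observed value:
  p_1 = 0.0404233
  p_2 = 0.0674618
  p_3 = 0.120314
  p_4 = 0.0542266
Unnormalised posteriors:
  π_1·p_1 = 0.20 × 0.0404233 = 0.00808465
  π_2·p_2 = 0.37 × 0.0674618 = 0.0249609
  π_3·p_3 = 0.06 × 0.120314 = 0.00721885
  π_4·p_4 = 0.37 × 0.0542266 = 0.0200638
Evidence: 0.00808465 + 0.0249609 + 0.00721885 + 0.0200638 = 0.0603282
P(Process 2 | data) ≈ 0.4138

0.4138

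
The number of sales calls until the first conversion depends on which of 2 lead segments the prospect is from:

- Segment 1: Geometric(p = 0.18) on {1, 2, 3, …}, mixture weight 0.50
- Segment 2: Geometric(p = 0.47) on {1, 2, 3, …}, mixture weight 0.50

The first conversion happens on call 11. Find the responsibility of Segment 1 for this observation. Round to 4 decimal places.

0.9678

By Bayes' theorem, P(k | x) = P(Z=k) f_k(x) / Σ_j P(Z=j) f_j(x).
Component likelihoods at x = 11:
  f_1 = 0.0247406
  f_2 = 0.000821971
Prior × likelihood for each component:
  P(Z=1)·f_1 = 0.50 × 0.0247406 = 0.0123703
  P(Z=2)·f_2 = 0.50 × 0.000821971 = 0.000410986
Denominator: 0.0123703 + 0.000410986 = 0.0127813
Responsibility of Segment 1: 0.0123703 / 0.0127813 ≈ 0.9678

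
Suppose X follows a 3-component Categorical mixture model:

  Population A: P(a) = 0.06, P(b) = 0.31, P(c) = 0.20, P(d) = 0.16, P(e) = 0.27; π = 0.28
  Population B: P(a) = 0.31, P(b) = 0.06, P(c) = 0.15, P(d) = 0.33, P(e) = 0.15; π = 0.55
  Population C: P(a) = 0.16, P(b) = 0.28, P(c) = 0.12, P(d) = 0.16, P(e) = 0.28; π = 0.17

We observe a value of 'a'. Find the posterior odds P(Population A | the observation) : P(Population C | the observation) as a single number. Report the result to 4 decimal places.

Only the two components matter; the odds are (P(Z=i) f_i(x)) / (P(Z=j) f_j(x)).
Component likelihoods at x = 'a':
  p_A = P(a | comp) = 0.06
  p_B = P(a | comp) = 0.31
  p_C = P(a | comp) = 0.16
0.0168 / 0.0272 ≈ 0.6176

0.6176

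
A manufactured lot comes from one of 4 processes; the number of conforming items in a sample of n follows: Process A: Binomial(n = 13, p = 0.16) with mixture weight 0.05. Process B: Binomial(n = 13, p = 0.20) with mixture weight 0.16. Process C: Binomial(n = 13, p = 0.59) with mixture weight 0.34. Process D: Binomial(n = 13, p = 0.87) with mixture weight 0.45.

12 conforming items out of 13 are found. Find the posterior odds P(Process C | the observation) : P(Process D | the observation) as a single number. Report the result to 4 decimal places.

0.0225

Only the two components matter; the odds are (π_i f_i(x)) / (π_j f_j(x)).
Evaluate each component's likelihood at the observed value:
  p_A = C(13,12)·0.16^12·0.84^1 = 13·2.81475e-10·0.84 = 3.07371e-09
  p_B = C(13,12)·0.20^12·0.80^1 = 13·4.096e-09·0.8 = 4.25984e-08
  p_C = C(13,12)·0.59^12·0.41^1 = 13·0.0017792·0.41 = 0.00948312
  p_D = C(13,12)·0.87^12·0.13^1 = 13·0.188032·0.13 = 0.317774
Odds = (0.34/0.45) × (0.00948312/0.317774) = 0.755556 × 0.0298424 ≈ 0.0225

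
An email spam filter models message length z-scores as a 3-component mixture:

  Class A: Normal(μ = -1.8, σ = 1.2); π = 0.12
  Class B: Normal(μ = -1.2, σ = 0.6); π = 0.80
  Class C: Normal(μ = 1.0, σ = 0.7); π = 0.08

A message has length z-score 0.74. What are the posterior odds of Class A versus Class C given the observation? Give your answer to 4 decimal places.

0.0998

Posterior odds = (w_i f_i(x)) / (w_j f_j(x)); the normalising sum cancels.
Evaluate each component's likelihood at the observed value:
  f_A = 0.0353874
  f_B = 0.00356948
  f_C = 0.53193
Posterior odds = (w_A·f_A) / (w_C·f_C) = (0.12·0.0353874) / (0.08·0.53193) = 0.00424649 / 0.0425544 ≈ 0.0998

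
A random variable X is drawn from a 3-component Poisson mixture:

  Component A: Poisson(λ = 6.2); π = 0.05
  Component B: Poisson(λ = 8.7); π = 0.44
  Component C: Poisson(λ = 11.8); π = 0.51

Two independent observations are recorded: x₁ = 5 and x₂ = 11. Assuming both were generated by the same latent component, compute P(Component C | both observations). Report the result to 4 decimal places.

Apply Bayes' rule: the posterior for each component is proportional to its prior times its likelihood at x.
Since both observations come from the same component, the likelihood for component k is f_k(x₁)·f_k(x₂).
  f_A = [e^(−6.2)·6.2^5/5! = 0.154936] × [0.0264562] = 0.00409901
  f_B = [e^(−8.7)·8.7^5/5! = 0.0691915] × [0.0901974] = 0.0062409
  f_C = [e^(−11.8)·11.8^5/5! = 0.0143072] × [0.11611] = 0.00166121
Multiply by the mixture weights:
  π_A·f_A = 0.05 × 0.00409901 = 0.00020495
  π_B·f_B = 0.44 × 0.0062409 = 0.002746
  π_C·f_C = 0.51 × 0.00166121 = 0.000847219
Marginal: 0.00020495 + 0.002746 + 0.000847219 = 0.00379816
P(Component C | x) ≈ 0.2231

0.2231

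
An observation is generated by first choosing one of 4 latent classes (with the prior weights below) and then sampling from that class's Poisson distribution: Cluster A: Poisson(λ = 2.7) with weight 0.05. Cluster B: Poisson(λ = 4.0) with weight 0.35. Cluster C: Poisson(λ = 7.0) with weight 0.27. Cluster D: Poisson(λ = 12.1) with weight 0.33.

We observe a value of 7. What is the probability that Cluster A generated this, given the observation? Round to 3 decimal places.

0.009

Apply Bayes' rule: the posterior for each component is proportional to its prior times its likelihood at x.
Poisson probabilities:
  p_A = 0.0139483
  p_B = 0.0595404
  p_C = 0.149003
  p_D = 0.0418894
Weight by the priors:
  P(Z=A)·p_A = 0.05 × 0.0139483 = 0.000697414
  P(Z=B)·p_B = 0.35 × 0.0595404 = 0.0208391
  P(Z=C)·p_C = 0.27 × 0.149003 = 0.0402308
  P(Z=D)·p_D = 0.33 × 0.0418894 = 0.0138235
Normaliser: 0.000697414 + 0.0208391 + 0.0402308 + 0.0138235 = 0.0755908
P(Cluster A | 7) ≈ 0.009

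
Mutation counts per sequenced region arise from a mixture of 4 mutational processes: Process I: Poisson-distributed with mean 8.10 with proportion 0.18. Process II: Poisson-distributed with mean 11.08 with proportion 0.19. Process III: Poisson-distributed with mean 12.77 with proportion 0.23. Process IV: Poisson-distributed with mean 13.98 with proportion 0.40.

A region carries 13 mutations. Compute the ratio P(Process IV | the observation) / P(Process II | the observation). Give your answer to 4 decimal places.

Posterior odds = (π_i f_i(x)) / (π_j f_j(x)); the normalising sum cancels.
Evaluate each component's likelihood at the observed value:
  L_I = e^(−8.10)·8.10^13/13! = 0.0314949
  L_II = e^(−11.08)·11.08^13/13! = 0.0939191
  L_III = e^(−12.77)·12.77^13/13! = 0.109714
  L_IV = e^(−13.98)·13.98^13/13! = 0.106139
Posterior odds = (π_IV·L_IV) / (π_II·L_II) = (0.40·0.106139) / (0.19·0.0939191) = 0.0424557 / 0.0178446 ≈ 2.3792

2.3792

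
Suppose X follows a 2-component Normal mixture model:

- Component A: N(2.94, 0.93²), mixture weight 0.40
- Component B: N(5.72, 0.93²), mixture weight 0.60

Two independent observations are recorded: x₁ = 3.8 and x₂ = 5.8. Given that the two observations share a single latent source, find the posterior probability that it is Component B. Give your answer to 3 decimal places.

Posterior ∝ prior × likelihood, so P(k | x) ∝ P(Z=k) f_k(x); normalise over all components.
Since both observations come from the same component, the likelihood for component k is f_k(x₁)·f_k(x₂).
  L_A = [(1/(0.93·√(2π)))·exp(−(3.8−2.94)²/(2·0.93²)) = 0.428970·exp(-0.42756) = 0.27973] × [0.00379145] = 0.00106058
  L_B = [(1/(0.93·√(2π)))·exp(−(3.8−5.72)²/(2·0.93²)) = 0.428970·exp(-2.13111) = 0.0509209] × [0.427386] = 0.0217629
Multiply by the mixture weights:
  P(Z=A)·L_A = 0.40 × 0.00106058 = 0.000424232
  P(Z=B)·L_B = 0.60 × 0.0217629 = 0.0130577
Denominator: 0.000424232 + 0.0130577 = 0.013482
Responsibility of Component B: 0.0130577 / 0.013482 ≈ 0.969

0.969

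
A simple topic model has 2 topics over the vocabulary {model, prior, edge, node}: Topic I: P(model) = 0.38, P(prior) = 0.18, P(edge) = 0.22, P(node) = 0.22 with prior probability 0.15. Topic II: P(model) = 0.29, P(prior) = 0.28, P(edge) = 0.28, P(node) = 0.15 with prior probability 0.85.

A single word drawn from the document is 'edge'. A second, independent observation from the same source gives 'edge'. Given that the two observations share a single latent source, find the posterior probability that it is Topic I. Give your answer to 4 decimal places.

Posterior ∝ prior × likelihood, so P(k | x) ∝ w_k f_k(x); normalise over all components.
Since both observations come from the same component, the likelihood for component k is f_k(x₁)·f_k(x₂).
  L_I = [0.22] × [0.22] = 0.0484
  L_II = [0.28] × [0.28] = 0.0784
Weight by the priors:
  w_I·L_I = 0.15 × 0.0484 = 0.00726
  w_II·L_II = 0.85 × 0.0784 = 0.06664
Evidence: 0.00726 + 0.06664 = 0.0739
P(Topic I | x₁,x₂) = 0.00726 / 0.0739 ≈ 0.0982

0.0982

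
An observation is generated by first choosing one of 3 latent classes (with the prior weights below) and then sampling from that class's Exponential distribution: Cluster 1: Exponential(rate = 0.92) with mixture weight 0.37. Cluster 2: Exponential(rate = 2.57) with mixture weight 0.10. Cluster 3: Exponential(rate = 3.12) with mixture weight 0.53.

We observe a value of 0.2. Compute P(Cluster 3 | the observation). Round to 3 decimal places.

Apply Bayes' rule: the posterior for each component is proportional to its prior times its likelihood at x.
Exponential densities:
  p_1 = 0.92·e^(−0.92·0.2) = 0.92·e^(−0.1840) = 0.765381
  p_2 = 2.57·e^(−2.57·0.2) = 2.57·e^(−0.5140) = 1.53711
  p_3 = 3.12·e^(−3.12·0.2) = 3.12·e^(−0.6240) = 1.67169
Prior × likelihood for each component:
  π_1·p_1 = 0.37 × 0.765381 = 0.283191
  π_2·p_2 = 0.10 × 1.53711 = 0.153711
  π_3·p_3 = 0.53 × 1.67169 = 0.885994
Evidence: 0.283191 + 0.153711 + 0.885994 = 1.3229
Responsibility of Cluster 3: 0.885994 / 1.3229 ≈ 0.670

0.670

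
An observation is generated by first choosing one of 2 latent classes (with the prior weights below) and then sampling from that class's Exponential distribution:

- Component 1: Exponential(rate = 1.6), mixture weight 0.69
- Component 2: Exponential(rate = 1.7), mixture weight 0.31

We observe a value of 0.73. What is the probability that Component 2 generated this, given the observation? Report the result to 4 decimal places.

The responsibility of component k is π_k f_k(x) divided by Σ_j π_j f_j(x).
Evaluate each component's likelihood at the observed value:
  p_1 = 0.497581
  p_2 = 0.491461
Prior × likelihood for each component:
  π_1·p_1 = 0.69 × 0.497581 = 0.343331
  π_2·p_2 = 0.31 × 0.491461 = 0.152353
Normaliser: 0.343331 + 0.152353 = 0.495684
P(Component 2 | the observation) = 0.152353 / 0.495684 ≈ 0.3074

0.3074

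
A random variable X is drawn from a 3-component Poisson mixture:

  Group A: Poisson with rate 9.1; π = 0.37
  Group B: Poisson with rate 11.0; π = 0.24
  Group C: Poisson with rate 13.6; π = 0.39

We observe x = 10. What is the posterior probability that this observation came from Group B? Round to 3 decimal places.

0.281

The responsibility of component k is P(Z=k) f_k(x) divided by Σ_j P(Z=j) f_j(x).
Component likelihoods at x = 10:
  p_A = e^(−9.1)·9.1^10/10! = 0.119832
  p_B = e^(−11.0)·11.0^10/10! = 0.119378
  p_C = e^(−13.6)·13.6^10/10! = 0.0739982
Weight by the priors:
  P(Z=A)·p_A = 0.37 × 0.119832 = 0.0443377
  P(Z=B)·p_B = 0.24 × 0.119378 = 0.0286507
  P(Z=C)·p_C = 0.39 × 0.0739982 = 0.0288593
Normaliser: 0.0443377 + 0.0286507 + 0.0288593 = 0.101848
P(Group B | data) ≈ 0.281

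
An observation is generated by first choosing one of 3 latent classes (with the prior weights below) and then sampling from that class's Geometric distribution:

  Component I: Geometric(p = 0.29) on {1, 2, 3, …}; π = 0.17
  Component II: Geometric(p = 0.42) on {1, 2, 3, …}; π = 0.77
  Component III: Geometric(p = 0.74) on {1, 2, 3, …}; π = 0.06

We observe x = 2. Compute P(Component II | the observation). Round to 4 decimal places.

Apply Bayes' rule: the posterior for each component is proportional to its prior times its likelihood at x.
Evaluate each component's likelihood at the observed value:
  L_I = 0.29·(1−0.29)^1 = 0.29·0.71 = 0.2059
  L_II = 0.42·(1−0.42)^1 = 0.42·0.58 = 0.2436
  L_III = 0.74·(1−0.74)^1 = 0.74·0.26 = 0.1924
Unnormalised posteriors:
  P(Z=I)·L_I = 0.17 × 0.2059 = 0.035003
  P(Z=II)·L_II = 0.77 × 0.2436 = 0.187572
  P(Z=III)·L_III = 0.06 × 0.1924 = 0.011544
Evidence: 0.035003 + 0.187572 + 0.011544 = 0.234119
So the posterior for Component II is 0.187572 / 0.234119 ≈ 0.8012.

0.8012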